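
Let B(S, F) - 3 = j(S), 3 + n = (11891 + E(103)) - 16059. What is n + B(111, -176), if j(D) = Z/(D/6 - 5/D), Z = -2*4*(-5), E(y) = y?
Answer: -16645425/4097 ≈ -4062.8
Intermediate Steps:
n = -4068 (n = -3 + ((11891 + 103) - 16059) = -3 + (11994 - 16059) = -3 - 4065 = -4068)
Z = 40 (Z = -8*(-5) = 40)
j(D) = 40/(-5/D + D/6) (j(D) = 40/(D/6 - 5/D) = 40/(-5/D + D/6))
B(S, F) = 3 + 240*S/(-30 + S²)
n + B(111, -176) = -4068 + 3*(-30 + 111² + 80*111)/(-30 + 111²) = -4068 + 3*(-30 + 12321 + 8880)/(-30 + 12321) = -4068 + 3*21171/12291 = -4068 + 3*(1/12291)*21171 = -4068 + 21171/4097 = -16645425/4097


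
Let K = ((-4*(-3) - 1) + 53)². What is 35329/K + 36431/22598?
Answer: 473793059/46280704 ≈ 10.237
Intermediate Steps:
K = 4096 (K = ((12 - 1) + 53)² = (11 + 53)² = 64² = 4096)
35329/K + 36431/22598 = 35329/4096 + 36431/22598 = 473793059/46280704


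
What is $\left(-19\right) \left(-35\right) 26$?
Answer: $17290$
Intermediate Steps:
$\left(-19\right) \left(-35\right) 26 = 665 \cdot 26 = 17290$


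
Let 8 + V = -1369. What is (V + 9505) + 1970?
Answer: 10098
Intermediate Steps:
V = -1377 (V = -8 - 1369 = -1377)
(V + 9505) + 1970 = (-1377 + 9505) + 1970 = 8128 + 1970 = 10098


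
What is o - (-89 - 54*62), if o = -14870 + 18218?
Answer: 6785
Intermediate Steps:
o = 3348
o - (-89 - 54*62) = 3348 - (-89 - 54*62) = 3348 - (-89 - 3348) = 3348 - 1*(-3437) = 3348 + 3437 = 6785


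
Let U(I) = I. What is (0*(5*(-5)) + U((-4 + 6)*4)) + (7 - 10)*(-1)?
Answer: 11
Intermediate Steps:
(0*(5*(-5)) + U((-4 + 6)*4)) + (7 - 10)*(-1) = (0*(5*(-5)) + (-4 + 6)*4) + (7 - 10)*(-1) = (0*(-25) + 2*4) - 3*(-1) = (0 + 8) + 3 = 8 + 3 = 11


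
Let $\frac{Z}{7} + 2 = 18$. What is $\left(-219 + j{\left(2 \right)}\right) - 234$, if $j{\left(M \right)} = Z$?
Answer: $-341$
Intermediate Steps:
$Z = 112$ ($Z = -14 + 7 \cdot 18 = -14 + 126 = 112$)
$j{\left(M \right)} = 112$
$\left(-219 + j{\left(2 \right)}\right) - 234 = \left(-219 + 112\right) - 234 = -107 - 234 = -341$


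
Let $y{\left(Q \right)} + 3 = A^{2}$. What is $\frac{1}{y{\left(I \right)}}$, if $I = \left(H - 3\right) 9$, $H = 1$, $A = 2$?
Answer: $1$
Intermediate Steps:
$I = -18$ ($I = \left(1 - 3\right) 9 = \left(-2\right) 9 = -18$)
$y{\left(Q \right)} = 1$ ($y{\left(Q \right)} = -3 + 2^{2} = -3 + 4 = 1$)
$\frac{1}{y{\left(I \right)}} = 1^{-1} = 1$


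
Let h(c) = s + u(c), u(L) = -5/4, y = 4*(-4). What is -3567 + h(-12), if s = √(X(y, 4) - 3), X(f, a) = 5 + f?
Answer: -14273/4 + I*√14 ≈ -3568.3 + 3.7417*I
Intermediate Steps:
y = -16
u(L) = -5/4 (u(L) = -5*¼ = -5/4)
s = I*√14 (s = √((5 - 16) - 3) = √(-11 - 3) = √(-14) = I*√14 ≈ 3.7417*I)
h(c) = -5/4 + I*√14 (h(c) = I*√14 - 5/4 = -5/4 + I*√14)
-3567 + h(-12) = -3567 + (-5/4 + I*√14) = -14273/4 + I*√14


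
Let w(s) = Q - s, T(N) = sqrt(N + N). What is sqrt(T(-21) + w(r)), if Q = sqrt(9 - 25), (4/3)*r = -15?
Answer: sqrt(45 + 16*I + 4*I*sqrt(42))/2 ≈ 3.6487 + 1.4362*I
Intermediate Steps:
r = -45/4 (r = (3/4)*(-15) = -45/4 ≈ -11.250)
Q = 4*I (Q = sqrt(-16) = 4*I ≈ 4.0*I)
T(N) = sqrt(2)*sqrt(N) (T(N) = sqrt(2*N) = sqrt(2)*sqrt(N))
w(s) = -s + 4*I (w(s) = 4*I - s = -s + 4*I)
sqrt(T(-21) + w(r)) = sqrt(sqrt(2)*sqrt(-21) + (-1*(-45/4) + 4*I)) = sqrt(sqrt(2)*(I*sqrt(21)) + (45/4 + 4*I)) = sqrt(I*sqrt(42) + (45/4 + 4*I)) = sqrt(45/4 + 4*I + I*sqrt(42))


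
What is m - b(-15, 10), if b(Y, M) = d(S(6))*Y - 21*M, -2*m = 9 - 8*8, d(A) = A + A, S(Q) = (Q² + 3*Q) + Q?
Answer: 4075/2 ≈ 2037.5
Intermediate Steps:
S(Q) = Q² + 4*Q
d(A) = 2*A
m = 55/2 (m = -(9 - 8*8)/2 = -(9 - 64)/2 = -½*(-55) = 55/2 ≈ 27.500)
b(Y, M) = -21*M + 120*Y (b(Y, M) = (2*(6*(4 + 6)))*Y - 21*M = (2*(6*10))*Y - 21*M = (2*60)*Y - 21*M = 120*Y - 21*M = -21*M + 120*Y)
m - b(-15, 10) = 55/2 - (-21*10 + 120*(-15)) = 55/2 - (-210 - 1800) = 55/2 - 1*(-2010) = 55/2 + 2010 = 4075/2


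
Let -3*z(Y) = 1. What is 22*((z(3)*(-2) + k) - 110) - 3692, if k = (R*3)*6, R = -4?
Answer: -23044/3 ≈ -7681.3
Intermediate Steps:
k = -72 (k = -4*3*6 = -12*6 = -72)
z(Y) = -⅓ (z(Y) = -⅓*1 = -⅓)
22*((z(3)*(-2) + k) - 110) - 3692 = 22*((-⅓*(-2) - 72) - 110) - 3692 = 22*((⅔ - 72) - 110) - 3692 = 22*(-214/3 - 110) - 3692 = 22*(-544/3) - 3692 = -11968/3 - 3692 = -23044/3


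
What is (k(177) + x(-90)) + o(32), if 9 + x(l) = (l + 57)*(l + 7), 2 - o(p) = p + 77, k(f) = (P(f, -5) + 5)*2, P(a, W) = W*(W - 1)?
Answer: 2693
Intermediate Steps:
P(a, W) = W*(-1 + W)
k(f) = 70 (k(f) = (-5*(-1 - 5) + 5)*2 = (-5*(-6) + 5)*2 = (30 + 5)*2 = 35*2 = 70)
o(p) = -75 - p (o(p) = 2 - (p + 77) = 2 - (77 + p) = 2 + (-77 - p) = -75 - p)
x(l) = -9 + (7 + l)*(57 + l) (x(l) = -9 + (l + 57)*(l + 7) = -9 + (57 + l)*(7 + l) = -9 + (7 + l)*(57 + l))
(k(177) + x(-90)) + o(32) = (70 + (390 + (-90)² + 64*(-90))) + (-75 - 1*32) = (70 + (390 + 8100 - 5760)) + (-75 - 32) = (70 + 2730) - 107 = 2800 - 107 = 2693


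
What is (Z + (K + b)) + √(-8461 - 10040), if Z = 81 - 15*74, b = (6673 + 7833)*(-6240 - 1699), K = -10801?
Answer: -115174964 + I*√18501 ≈ -1.1517e+8 + 136.02*I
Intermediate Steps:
b = -115163134 (b = 14506*(-7939) = -115163134)
Z = -1029 (Z = 81 - 1110 = -1029)
(Z + (K + b)) + √(-8461 - 10040) = (-1029 + (-10801 - 115163134)) + √(-8461 - 10040) = (-1029 - 115173935) + √(-18501) = -115174964 + I*√18501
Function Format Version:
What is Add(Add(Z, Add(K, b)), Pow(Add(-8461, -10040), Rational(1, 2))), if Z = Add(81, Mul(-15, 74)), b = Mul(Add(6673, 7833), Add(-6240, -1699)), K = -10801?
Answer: Add(-115174964, Mul(I, Pow(18501, Rational(1, 2)))) ≈ Add(-1.1517e+8, Mul(136.02, I))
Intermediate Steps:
b = -115163134 (b = Mul(14506, -7939) = -115163134)
Z = -1029 (Z = Add(81, -1110) = -1029)
Add(Add(Z, Add(K, b)), Pow(Add(-8461, -10040), Rational(1, 2))) = Add(Add(-1029, Add(-10801, -115163134)), Pow(Add(-8461, -10040), Rational(1, 2))) = Add(Add(-1029, -115173935), Pow(-18501, Rational(1, 2))) = Add(-115174964, Mul(I, Pow(18501, Rational(1, 2))))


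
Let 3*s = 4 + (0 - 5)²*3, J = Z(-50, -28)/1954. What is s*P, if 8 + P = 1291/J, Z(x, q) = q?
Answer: -33217367/14 ≈ -2.3727e+6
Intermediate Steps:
J = -14/977 (J = -28/1954 = -28*1/1954 = -14/977 ≈ -0.014330)
P = -1261419/14 (P = -8 + 1291/(-14/977) = -8 + 1291*(-977/14) = -8 - 1261307/14 = -1261419/14 ≈ -90101.)
s = 79/3 (s = (4 + (0 - 5)²*3)/3 = (4 + (-5)²*3)/3 = (4 + 25*3)/3 = (4 + 75)/3 = (⅓)*79 = 79/3 ≈ 26.333)
s*P = (79/3)*(-1261419/14) = -33217367/14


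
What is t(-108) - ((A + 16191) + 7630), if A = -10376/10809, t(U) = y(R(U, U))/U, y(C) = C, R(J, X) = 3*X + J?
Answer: -257427577/10809 ≈ -23816.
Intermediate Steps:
R(J, X) = J + 3*X
t(U) = 4 (t(U) = (U + 3*U)/U = (4*U)/U = 4)
A = -10376/10809 (A = -10376*1/10809 = -10376/10809 ≈ -0.95994)
t(-108) - ((A + 16191) + 7630) = 4 - ((-10376/10809 + 16191) + 7630) = 4 - (174998143/10809 + 7630) = 4 - 1*257470813/10809 = 4 - 257470813/10809 = -257427577/10809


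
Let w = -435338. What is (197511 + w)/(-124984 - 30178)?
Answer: 237827/155162 ≈ 1.5328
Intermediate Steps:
(197511 + w)/(-124984 - 30178) = (197511 - 435338)/(-124984 - 30178) = -237827/(-155162) = -237827*(-1/155162) = 237827/155162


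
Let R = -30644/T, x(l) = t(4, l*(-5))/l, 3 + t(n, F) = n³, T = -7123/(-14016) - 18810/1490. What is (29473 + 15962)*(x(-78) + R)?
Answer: 5813558297548535/50605538 ≈ 1.1488e+8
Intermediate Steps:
T = -25302769/2088384 (T = -7123*(-1/14016) - 18810*1/1490 = 7123/14016 - 1881/149 = -25302769/2088384 ≈ -12.116)
t(n, F) = -3 + n³
x(l) = 61/l (x(l) = (-3 + 4³)/l = (-3 + 64)/l = 61/l)
R = 63996439296/25302769 (R = -30644/(-25302769/2088384) = -30644*(-2088384/25302769) = 63996439296/25302769 ≈ 2529.2)
(29473 + 15962)*(x(-78) + R) = (29473 + 15962)*(61/(-78) + 63996439296/25302769) = 45435*(61*(-1/78) + 63996439296/25302769) = 45435*(-61/78 + 63996439296/25302769) = 45435*(4990178796179/1973615982) = 5813558297548535/50605538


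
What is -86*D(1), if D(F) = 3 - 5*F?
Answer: 172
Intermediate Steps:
-86*D(1) = -86*(3 - 5*1) = -86*(3 - 5) = -86*(-2) = 172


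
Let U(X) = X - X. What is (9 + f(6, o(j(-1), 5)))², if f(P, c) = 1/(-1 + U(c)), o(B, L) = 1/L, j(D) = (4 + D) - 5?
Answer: 64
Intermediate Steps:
U(X) = 0
j(D) = -1 + D
f(P, c) = -1 (f(P, c) = 1/(-1 + 0) = 1/(-1) = -1)
(9 + f(6, o(j(-1), 5)))² = (9 - 1)² = 8² = 64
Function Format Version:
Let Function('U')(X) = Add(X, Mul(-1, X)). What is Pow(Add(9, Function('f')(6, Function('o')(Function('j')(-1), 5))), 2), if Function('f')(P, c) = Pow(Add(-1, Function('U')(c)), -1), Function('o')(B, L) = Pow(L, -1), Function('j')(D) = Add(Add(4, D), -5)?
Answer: 64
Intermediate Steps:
Function('U')(X) = 0
Function('j')(D) = Add(-1, D)
Function('f')(P, c) = -1 (Function('f')(P, c) = Pow(Add(-1, 0), -1) = Pow(-1, -1) = -1)
Pow(Add(9, Function('f')(6, Function('o')(Function('j')(-1), 5))), 2) = Pow(Add(9, -1), 2) = Pow(8, 2) = 64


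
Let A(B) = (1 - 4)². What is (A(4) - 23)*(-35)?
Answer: 490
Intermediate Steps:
A(B) = 9 (A(B) = (-3)² = 9)
(A(4) - 23)*(-35) = (9 - 23)*(-35) = -14*(-35) = 490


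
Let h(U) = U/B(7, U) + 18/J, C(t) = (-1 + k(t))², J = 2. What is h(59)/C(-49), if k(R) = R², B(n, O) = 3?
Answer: 43/8640000 ≈ 4.9768e-6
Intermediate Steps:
C(t) = (-1 + t²)²
h(U) = 9 + U/3 (h(U) = U/3 + 18/2 = U*(⅓) + 18*(½) = U/3 + 9 = 9 + U/3)
h(59)/C(-49) = (9 + (⅓)*59)/((-1 + (-49)²)²) = (9 + 59/3)/((-1 + 2401)²) = 86/(3*(2400²)) = (86/3)/5760000 = (86/3)*(1/5760000) = 43/8640000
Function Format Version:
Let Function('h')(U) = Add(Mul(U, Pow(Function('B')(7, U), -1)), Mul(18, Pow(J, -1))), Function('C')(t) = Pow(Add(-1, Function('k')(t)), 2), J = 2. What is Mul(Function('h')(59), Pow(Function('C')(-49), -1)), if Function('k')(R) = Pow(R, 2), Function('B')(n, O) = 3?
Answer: Rational(43, 8640000) ≈ 4.9768e-6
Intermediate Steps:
Function('C')(t) = Pow(Add(-1, Pow(t, 2)), 2)
Function('h')(U) = Add(9, Mul(Rational(1, 3), U)) (Function('h')(U) = Add(Mul(U, Pow(3, -1)), Mul(18, Pow(2, -1))) = Add(Mul(U, Rational(1, 3)), Mul(18, Rational(1, 2))) = Add(Mul(Rational(1, 3), U), 9) = Add(9, Mul(Rational(1, 3), U)))
Mul(Function('h')(59), Pow(Function('C')(-49), -1)) = Mul(Add(9, Mul(Rational(1, 3), 59)), Pow(Pow(Add(-1, Pow(-49, 2)), 2), -1)) = Mul(Add(9, Rational(59, 3)), Pow(Pow(Add(-1, 2401), 2), -1)) = Mul(Rational(86, 3), Pow(Pow(2400, 2), -1)) = Mul(Rational(86, 3), Pow(5760000, -1)) = Mul(Rational(86, 3), Rational(1, 5760000)) = Rational(43, 8640000)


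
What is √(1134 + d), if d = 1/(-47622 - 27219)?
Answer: √6351732693813/74841 ≈ 33.675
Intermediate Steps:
d = -1/74841 (d = 1/(-74841) = -1/74841 ≈ -1.3362e-5)
√(1134 + d) = √(1134 - 1/74841) = √(84869693/74841) = √6351732693813/74841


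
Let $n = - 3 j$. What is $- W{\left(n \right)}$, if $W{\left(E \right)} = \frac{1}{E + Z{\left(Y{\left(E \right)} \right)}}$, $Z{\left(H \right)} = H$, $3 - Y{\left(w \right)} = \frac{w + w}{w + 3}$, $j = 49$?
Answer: $\frac{24}{3505} \approx 0.0068474$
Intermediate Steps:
$Y{\left(w \right)} = 3 - \frac{2 w}{3 + w}$ ($Y{\left(w \right)} = 3 - \frac{w + w}{w + 3} = 3 - \frac{2 w}{3 + w}$)
$n = -147$ ($n = \left(-3\right) 49 = -147$)
$W{\left(E \right)} = \frac{1}{E + \frac{9 + E}{3 + E}}$
$- W{\left(n \right)} = - \frac{3 - 147}{9 - 147 - 147 \left(3 - 147\right)} = - \frac{-144}{9 - 147 - -21168} = - \frac{-144}{9 - 147 + 21168} = - \frac{-144}{21030} = \left(-1\right) \left(- \frac{24}{3505}\right) = \frac{24}{3505}$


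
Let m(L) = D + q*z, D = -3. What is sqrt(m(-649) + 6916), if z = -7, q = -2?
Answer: sqrt(6927) ≈ 83.229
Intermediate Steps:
m(L) = 11 (m(L) = -3 - 2*(-7) = -3 + 14 = 11)
sqrt(m(-649) + 6916) = sqrt(11 + 6916) = sqrt(6927)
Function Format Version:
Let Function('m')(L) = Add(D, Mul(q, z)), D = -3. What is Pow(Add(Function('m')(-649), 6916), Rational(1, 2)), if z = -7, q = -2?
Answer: Pow(6927, Rational(1, 2)) ≈ 83.229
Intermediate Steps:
Function('m')(L) = 11 (Function('m')(L) = Add(-3, Mul(-2, -7)) = Add(-3, 14) = 11)
Pow(Add(Function('m')(-649), 6916), Rational(1, 2)) = Pow(Add(11, 6916), Rational(1, 2)) = Pow(6927, Rational(1, 2))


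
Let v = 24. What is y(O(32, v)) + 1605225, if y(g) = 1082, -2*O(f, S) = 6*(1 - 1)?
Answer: 1606307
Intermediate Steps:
O(f, S) = 0 (O(f, S) = -3*(1 - 1) = -3*0 = -1/2*0 = 0)
y(O(32, v)) + 1605225 = 1082 + 1605225 = 1606307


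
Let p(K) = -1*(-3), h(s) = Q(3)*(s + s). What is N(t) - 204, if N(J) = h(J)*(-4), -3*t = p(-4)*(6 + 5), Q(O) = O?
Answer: 60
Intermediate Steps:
h(s) = 6*s (h(s) = 3*(s + s) = 3*(2*s) = 6*s)
p(K) = 3
t = -11 (t = -(6 + 5) = -11 ≈ -11.000)
N(J) = -24*J (N(J) = (6*J)*(-4) = -24*J)
N(t) - 204 = -24*(-11) - 204 = 264 - 204 = 60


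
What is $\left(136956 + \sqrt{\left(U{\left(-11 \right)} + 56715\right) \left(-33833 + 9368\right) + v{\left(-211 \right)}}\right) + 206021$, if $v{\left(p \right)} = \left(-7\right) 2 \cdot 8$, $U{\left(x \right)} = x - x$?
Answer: $342977 + i \sqrt{1387532587} \approx 3.4298 \cdot 10^{5} + 37250.0 i$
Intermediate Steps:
$U{\left(x \right)} = 0$
$v{\left(p \right)} = -112$ ($v{\left(p \right)} = \left(-14\right) 8 = -112$)
$\left(136956 + \sqrt{\left(U{\left(-11 \right)} + 56715\right) \left(-33833 + 9368\right) + v{\left(-211 \right)}}\right) + 206021 = \left(136956 + \sqrt{\left(0 + 56715\right) \left(-33833 + 9368\right) - 112}\right) + 206021 = \left(136956 + \sqrt{56715 \left(-24465\right) - 112}\right) + 206021 = \left(136956 + \sqrt{-1387532475 - 112}\right) + 206021 = \left(136956 + \sqrt{-1387532587}\right) + 206021 = \left(136956 + i \sqrt{1387532587}\right) + 206021 = 342977 + i \sqrt{1387532587}$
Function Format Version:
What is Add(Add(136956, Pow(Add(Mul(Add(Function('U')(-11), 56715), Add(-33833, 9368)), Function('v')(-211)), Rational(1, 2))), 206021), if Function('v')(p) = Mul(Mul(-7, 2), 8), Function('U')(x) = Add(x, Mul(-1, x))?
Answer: Add(342977, Mul(I, Pow(1387532587, Rational(1, 2)))) ≈ Add(3.4298e+5, Mul(37250., I))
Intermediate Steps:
Function('U')(x) = 0
Function('v')(p) = -112 (Function('v')(p) = Mul(-14, 8) = -112)
Add(Add(136956, Pow(Add(Mul(Add(Function('U')(-11), 56715), Add(-33833, 9368)), Function('v')(-211)), Rational(1, 2))), 206021) = Add(Add(136956, Pow(Add(Mul(Add(0, 56715), Add(-33833, 9368)), -112), Rational(1, 2))), 206021) = Add(Add(136956, Pow(Add(Mul(56715, -24465), -112), Rational(1, 2))), 206021) = Add(Add(136956, Pow(Add(-1387532475, -112), Rational(1, 2))), 206021) = Add(Add(136956, Pow(-1387532587, Rational(1, 2))), 206021) = Add(Add(136956, Mul(I, Pow(1387532587, Rational(1, 2)))), 206021) = Add(342977, Mul(I, Pow(1387532587, Rational(1, 2))))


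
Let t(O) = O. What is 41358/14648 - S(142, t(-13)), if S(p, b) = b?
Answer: 115891/7324 ≈ 15.823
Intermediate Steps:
41358/14648 - S(142, t(-13)) = 41358/14648 - 1*(-13) = 41358*(1/14648) + 13 = 20679/7324 + 13 = 115891/7324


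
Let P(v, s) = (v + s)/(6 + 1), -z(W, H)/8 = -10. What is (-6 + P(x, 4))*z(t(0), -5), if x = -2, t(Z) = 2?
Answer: -3200/7 ≈ -457.14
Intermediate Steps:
z(W, H) = 80 (z(W, H) = -8*(-10) = 80)
P(v, s) = s/7 + v/7 (P(v, s) = (s + v)/7 = (s + v)*(⅐) = s/7 + v/7)
(-6 + P(x, 4))*z(t(0), -5) = (-6 + ((⅐)*4 + (⅐)*(-2)))*80 = (-6 + (4/7 - 2/7))*80 = (-6 + 2/7)*80 = -40/7*80 = -3200/7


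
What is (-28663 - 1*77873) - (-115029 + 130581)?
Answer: -122088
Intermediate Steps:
(-28663 - 1*77873) - (-115029 + 130581) = (-28663 - 77873) - 1*15552 = -106536 - 15552 = -122088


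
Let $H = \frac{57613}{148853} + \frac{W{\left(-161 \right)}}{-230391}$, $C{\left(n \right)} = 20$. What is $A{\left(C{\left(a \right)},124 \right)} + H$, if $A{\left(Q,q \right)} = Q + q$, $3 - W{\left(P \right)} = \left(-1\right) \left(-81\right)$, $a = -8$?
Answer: $\frac{1650559168843}{11431463841} \approx 144.39$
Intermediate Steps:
$W{\left(P \right)} = -78$ ($W{\left(P \right)} = 3 - \left(-1\right) \left(-81\right) = 3 - 81 = -78$)
$H = \frac{4428375739}{11431463841}$ ($H = \frac{57613}{148853} - \frac{78}{-230391} = 57613 \cdot \frac{1}{148853} - - \frac{26}{76797} = \frac{57613}{148853} + \frac{26}{76797} = \frac{4428375739}{11431463841} \approx 0.38738$)
$A{\left(C{\left(a \right)},124 \right)} + H = \left(20 + 124\right) + \frac{4428375739}{11431463841} = 144 + \frac{4428375739}{11431463841} = \frac{1650559168843}{11431463841}$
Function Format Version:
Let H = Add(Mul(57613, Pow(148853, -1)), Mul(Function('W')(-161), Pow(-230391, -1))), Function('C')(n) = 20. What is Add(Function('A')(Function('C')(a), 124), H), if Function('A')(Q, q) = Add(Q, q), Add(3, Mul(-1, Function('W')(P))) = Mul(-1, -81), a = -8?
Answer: Rational(1650559168843, 11431463841) ≈ 144.39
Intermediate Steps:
Function('W')(P) = -78 (Function('W')(P) = Add(3, Mul(-1, Mul(-1, -81))) = Add(3, Mul(-1, 81)) = Add(3, -81) = -78)
H = Rational(4428375739, 11431463841) (H = Add(Mul(57613, Pow(148853, -1)), Mul(-78, Pow(-230391, -1))) = Add(Mul(57613, Rational(1, 148853)), Mul(-78, Rational(-1, 230391))) = Add(Rational(57613, 148853), Rational(26, 76797)) = Rational(4428375739, 11431463841) ≈ 0.38738)
Add(Function('A')(Function('C')(a), 124), H) = Add(Add(20, 124), Rational(4428375739, 11431463841)) = Add(144, Rational(4428375739, 11431463841)) = Rational(1650559168843, 11431463841)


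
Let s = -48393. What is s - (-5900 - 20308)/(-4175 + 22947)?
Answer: -17469369/361 ≈ -48392.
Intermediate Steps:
s - (-5900 - 20308)/(-4175 + 22947) = -48393 - (-5900 - 20308)/(-4175 + 22947) = -48393 - (-26208)/18772 = -48393 - 1*(-504/361) = -48393 + 504/361 = -17469369/361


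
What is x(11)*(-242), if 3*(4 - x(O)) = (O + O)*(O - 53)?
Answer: -75504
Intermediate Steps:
x(O) = 4 - 2*O*(-53 + O)/3 (x(O) = 4 - (O + O)*(O - 53)/3 = 4 - 2*O*(-53 + O)/3)
x(11)*(-242) = (4 - 2/3*11**2 + (106/3)*11)*(-242) = (4 - 2/3*121 + 1166/3)*(-242) = (4 - 242/3 + 1166/3)*(-242) = 312*(-242) = -75504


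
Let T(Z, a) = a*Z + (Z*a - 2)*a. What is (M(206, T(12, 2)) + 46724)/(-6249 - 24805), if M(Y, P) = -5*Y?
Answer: -22847/15527 ≈ -1.4714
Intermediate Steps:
T(Z, a) = Z*a + a*(-2 + Z*a) (T(Z, a) = Z*a + (-2 + Z*a)*a = Z*a + a*(-2 + Z*a))
(M(206, T(12, 2)) + 46724)/(-6249 - 24805) = (-5*206 + 46724)/(-6249 - 24805) = (-1030 + 46724)/(-31054) = 45694*(-1/31054) = -22847/15527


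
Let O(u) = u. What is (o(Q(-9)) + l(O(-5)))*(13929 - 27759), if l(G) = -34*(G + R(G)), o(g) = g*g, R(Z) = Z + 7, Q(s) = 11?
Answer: -3084090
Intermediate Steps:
R(Z) = 7 + Z
o(g) = g²
l(G) = -238 - 68*G (l(G) = -34*(G + (7 + G)) = -34*(7 + 2*G) = -238 - 68*G)
(o(Q(-9)) + l(O(-5)))*(13929 - 27759) = (11² + (-238 - 68*(-5)))*(13929 - 27759) = (121 + (-238 + 340))*(-13830) = (121 + 102)*(-13830) = 223*(-13830) = -3084090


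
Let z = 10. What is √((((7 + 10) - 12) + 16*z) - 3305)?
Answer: 2*I*√785 ≈ 56.036*I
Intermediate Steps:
√((((7 + 10) - 12) + 16*z) - 3305) = √((((7 + 10) - 12) + 16*10) - 3305) = √(((17 - 12) + 160) - 3305) = √((5 + 160) - 3305) = √(165 - 3305) = √(-3140) = 2*I*√785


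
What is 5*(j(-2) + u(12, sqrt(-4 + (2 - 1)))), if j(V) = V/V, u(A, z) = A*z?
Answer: 5 + 60*I*sqrt(3) ≈ 5.0 + 103.92*I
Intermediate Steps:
j(V) = 1
5*(j(-2) + u(12, sqrt(-4 + (2 - 1)))) = 5*(1 + 12*sqrt(-4 + (2 - 1))) = 5*(1 + 12*sqrt(-4 + 1)) = 5*(1 + 12*sqrt(-3)) = 5*(1 + 12*(I*sqrt(3))) = 5*(1 + 12*I*sqrt(3)) = 5 + 60*I*sqrt(3)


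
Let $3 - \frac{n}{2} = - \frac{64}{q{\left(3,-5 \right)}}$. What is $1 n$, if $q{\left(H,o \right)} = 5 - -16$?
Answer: $\frac{254}{21} \approx 12.095$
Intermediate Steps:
$q{\left(H,o \right)} = 21$ ($q{\left(H,o \right)} = 5 + 16 = 21$)
$n = \frac{254}{21}$ ($n = 6 - 2 \left(- \frac{64}{21}\right) = 6 - 2 \left(\left(-64\right) \frac{1}{21}\right) = 6 - - \frac{128}{21} = 6 + \frac{128}{21} = \frac{254}{21} \approx 12.095$)
$1 n = 1 \cdot \frac{254}{21} = \frac{254}{21}$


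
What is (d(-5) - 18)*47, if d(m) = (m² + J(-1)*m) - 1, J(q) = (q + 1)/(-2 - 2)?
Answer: 282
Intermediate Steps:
J(q) = -¼ - q/4 (J(q) = (1 + q)/(-4) = (1 + q)*(-¼) = -¼ - q/4)
d(m) = -1 + m² (d(m) = (m² + (-¼ - ¼*(-1))*m) - 1 = (m² + (-¼ + ¼)*m) - 1 = (m² + 0*m) - 1 = (m² + 0) - 1 = m² - 1 = -1 + m²)
(d(-5) - 18)*47 = ((-1 + (-5)²) - 18)*47 = ((-1 + 25) - 18)*47 = (24 - 18)*47 = 6*47 = 282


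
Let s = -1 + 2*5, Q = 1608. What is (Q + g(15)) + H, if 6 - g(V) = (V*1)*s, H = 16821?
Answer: 18300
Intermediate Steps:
s = 9 (s = -1 + 10 = 9)
g(V) = 6 - 9*V (g(V) = 6 - V*1*9 = 6 - V*9 = 6 - 9*V)
(Q + g(15)) + H = (1608 + (6 - 9*15)) + 16821 = (1608 + (6 - 135)) + 16821 = (1608 - 129) + 16821 = 1479 + 16821 = 18300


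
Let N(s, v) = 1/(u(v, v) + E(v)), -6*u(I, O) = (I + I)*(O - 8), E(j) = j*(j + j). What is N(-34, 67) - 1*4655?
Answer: -106976552/22981 ≈ -4655.0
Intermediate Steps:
E(j) = 2*j**2 (E(j) = j*(2*j) = 2*j**2)
u(I, O) = -I*(-8 + O)/3 (u(I, O) = -(I + I)*(O - 8)/6 = -2*I*(-8 + O)/6 = -I*(-8 + O)/3)
N(s, v) = 1/(2*v**2 + v*(8 - v)/3) (N(s, v) = 1/(v*(8 - v)/3 + 2*v**2) = 1/(2*v**2 + v*(8 - v)/3))
N(-34, 67) - 1*4655 = 3/(67*(8 + 5*67)) - 1*4655 = 3*(1/67)/(8 + 335) - 4655 = 3*(1/67)/343 - 4655 = 3*(1/67)*(1/343) - 4655 = 3/22981 - 4655 = -106976552/22981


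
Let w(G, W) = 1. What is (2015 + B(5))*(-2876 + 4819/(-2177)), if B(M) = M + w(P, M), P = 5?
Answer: -12663325291/2177 ≈ -5.8169e+6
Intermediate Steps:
B(M) = 1 + M (B(M) = M + 1 = 1 + M)
(2015 + B(5))*(-2876 + 4819/(-2177)) = (2015 + (1 + 5))*(-2876 + 4819/(-2177)) = (2015 + 6)*(-2876 + 4819*(-1/2177)) = 2021*(-2876 - 4819/2177) = 2021*(-6265871/2177) = -12663325291/2177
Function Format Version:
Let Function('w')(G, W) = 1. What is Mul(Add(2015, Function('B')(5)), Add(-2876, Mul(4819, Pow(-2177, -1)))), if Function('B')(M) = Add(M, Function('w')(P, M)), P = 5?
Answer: Rational(-12663325291, 2177) ≈ -5.8169e+6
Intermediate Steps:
Function('B')(M) = Add(1, M) (Function('B')(M) = Add(M, 1) = Add(1, M))
Mul(Add(2015, Function('B')(5)), Add(-2876, Mul(4819, Pow(-2177, -1)))) = Mul(Add(2015, Add(1, 5)), Add(-2876, Mul(4819, Pow(-2177, -1)))) = Mul(Add(2015, 6), Add(-2876, Mul(4819, Rational(-1, 2177)))) = Mul(2021, Add(-2876, Rational(-4819, 2177))) = Mul(2021, Rational(-6265871, 2177)) = Rational(-12663325291, 2177)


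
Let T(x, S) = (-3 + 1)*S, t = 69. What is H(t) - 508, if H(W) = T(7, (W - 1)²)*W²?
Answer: -44030236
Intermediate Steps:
T(x, S) = -2*S
H(W) = -2*W²*(-1 + W)² (H(W) = (-2*(W - 1)²)*W² = (-2*(-1 + W)²)*W² = -2*W²*(-1 + W)²)
H(t) - 508 = -2*69²*(-1 + 69)² - 508 = -2*4761*68² - 508 = -2*4761*4624 - 508 = -44029728 - 508 = -44030236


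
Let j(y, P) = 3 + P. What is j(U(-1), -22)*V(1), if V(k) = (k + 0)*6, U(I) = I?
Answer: -114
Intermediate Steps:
V(k) = 6*k (V(k) = k*6 = 6*k)
j(U(-1), -22)*V(1) = (3 - 22)*(6*1) = -19*6 = -114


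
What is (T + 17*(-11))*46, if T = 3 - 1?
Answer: -8510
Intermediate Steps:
T = 2
(T + 17*(-11))*46 = (2 + 17*(-11))*46 = (2 - 187)*46 = -185*46 = -8510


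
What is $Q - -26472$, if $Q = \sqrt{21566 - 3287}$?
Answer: $26472 + 3 \sqrt{2031} \approx 26607.0$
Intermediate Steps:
$Q = 3 \sqrt{2031}$ ($Q = \sqrt{18279} = 3 \sqrt{2031} \approx 135.2$)
$Q - -26472 = 3 \sqrt{2031} - -26472 = 3 \sqrt{2031} + 26472 = 26472 + 3 \sqrt{2031}$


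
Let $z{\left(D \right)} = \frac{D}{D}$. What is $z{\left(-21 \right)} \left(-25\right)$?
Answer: $-25$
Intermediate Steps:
$z{\left(D \right)} = 1$
$z{\left(-21 \right)} \left(-25\right) = 1 \left(-25\right) = -25$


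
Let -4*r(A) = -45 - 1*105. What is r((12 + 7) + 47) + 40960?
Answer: 81995/2 ≈ 40998.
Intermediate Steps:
r(A) = 75/2 (r(A) = -(-45 - 1*105)/4 = -(-45 - 105)/4 = -¼*(-150) = 75/2)
r((12 + 7) + 47) + 40960 = 75/2 + 40960 = 81995/2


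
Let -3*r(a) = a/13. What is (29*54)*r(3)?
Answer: -1566/13 ≈ -120.46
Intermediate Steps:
r(a) = -a/39 (r(a) = -a/(3*13) = -a/39)
(29*54)*r(3) = (29*54)*(-1/39*3) = 1566*(-1/13) = -1566/13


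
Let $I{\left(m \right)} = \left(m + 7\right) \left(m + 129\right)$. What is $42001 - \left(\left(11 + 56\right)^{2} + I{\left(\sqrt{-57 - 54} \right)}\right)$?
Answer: $36720 - 136 i \sqrt{111} \approx 36720.0 - 1432.8 i$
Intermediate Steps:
$I{\left(m \right)} = \left(7 + m\right) \left(129 + m\right)$
$42001 - \left(\left(11 + 56\right)^{2} + I{\left(\sqrt{-57 - 54} \right)}\right) = 42001 - \left(\left(11 + 56\right)^{2} + \left(903 + \left(\sqrt{-57 - 54}\right)^{2} + 136 \sqrt{-57 - 54}\right)\right) = 42001 - \left(67^{2} + \left(903 + \left(\sqrt{-111}\right)^{2} + 136 \sqrt{-111}\right)\right) = 42001 - \left(4489 + \left(903 + \left(i \sqrt{111}\right)^{2} + 136 i \sqrt{111}\right)\right) = 42001 - \left(4489 + \left(903 - 111 + 136 i \sqrt{111}\right)\right) = 42001 - \left(4489 + \left(792 + 136 i \sqrt{111}\right)\right) = 42001 - \left(5281 + 136 i \sqrt{111}\right) = 36720 - 136 i \sqrt{111}$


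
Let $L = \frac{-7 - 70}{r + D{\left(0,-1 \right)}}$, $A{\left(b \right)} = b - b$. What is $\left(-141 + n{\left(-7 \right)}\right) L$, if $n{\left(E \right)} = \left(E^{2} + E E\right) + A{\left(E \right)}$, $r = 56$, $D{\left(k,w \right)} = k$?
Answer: $\frac{473}{8} \approx 59.125$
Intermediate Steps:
$A{\left(b \right)} = 0$
$L = - \frac{11}{8}$ ($L = \frac{-7 - 70}{56 + 0} = - \frac{77}{56} = \left(-77\right) \frac{1}{56} = - \frac{11}{8} \approx -1.375$)
$n{\left(E \right)} = 2 E^{2}$ ($n{\left(E \right)} = \left(E^{2} + E E\right) + 0 = \left(E^{2} + E^{2}\right) + 0 = 2 E^{2} + 0 = 2 E^{2}$)
$\left(-141 + n{\left(-7 \right)}\right) L = \left(-141 + 2 \left(-7\right)^{2}\right) \left(- \frac{11}{8}\right) = \left(-141 + 2 \cdot 49\right) \left(- \frac{11}{8}\right) = \left(-141 + 98\right) \left(- \frac{11}{8}\right) = \left(-43\right) \left(- \frac{11}{8}\right) = \frac{473}{8}$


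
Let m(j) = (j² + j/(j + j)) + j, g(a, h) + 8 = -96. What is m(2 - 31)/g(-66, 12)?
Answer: -125/16 ≈ -7.8125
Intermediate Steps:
g(a, h) = -104 (g(a, h) = -8 - 96 = -104)
m(j) = ½ + j + j² (m(j) = (j² + j/((2*j))) + j = (j² + (1/(2*j))*j) + j = (j² + ½) + j = (½ + j²) + j = ½ + j + j²)
m(2 - 31)/g(-66, 12) = (½ + (2 - 31) + (2 - 31)²)/(-104) = (½ - 29 + (-29)²)*(-1/104) = (½ - 29 + 841)*(-1/104) = (1625/2)*(-1/104) = -125/16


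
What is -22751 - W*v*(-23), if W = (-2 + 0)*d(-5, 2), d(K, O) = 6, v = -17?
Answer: -18059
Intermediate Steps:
W = -12 (W = (-2 + 0)*6 = -2*6 = -12)
-22751 - W*v*(-23) = -22751 - (-12*(-17))*(-23) = -22751 - 204*(-23) = -22751 - 1*(-4692) = -22751 + 4692 = -18059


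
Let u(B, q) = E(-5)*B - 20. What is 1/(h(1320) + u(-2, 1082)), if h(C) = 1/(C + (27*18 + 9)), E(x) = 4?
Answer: -1815/50819 ≈ -0.035715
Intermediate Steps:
u(B, q) = -20 + 4*B (u(B, q) = 4*B - 20 = -20 + 4*B)
h(C) = 1/(495 + C) (h(C) = 1/(C + (486 + 9)) = 1/(C + 495) = 1/(495 + C))
1/(h(1320) + u(-2, 1082)) = 1/(1/(495 + 1320) + (-20 + 4*(-2))) = 1/(1/1815 + (-20 - 8)) = 1/(1/1815 - 28) = 1/(-50819/1815) = -1815/50819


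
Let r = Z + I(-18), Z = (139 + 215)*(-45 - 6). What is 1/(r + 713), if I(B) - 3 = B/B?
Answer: -1/17337 ≈ -5.7680e-5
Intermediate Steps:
I(B) = 4 (I(B) = 3 + B/B = 3 + 1 = 4)
Z = -18054 (Z = 354*(-51) = -18054)
r = -18050 (r = -18054 + 4 = -18050)
1/(r + 713) = 1/(-18050 + 713) = 1/(-17337) = -1/17337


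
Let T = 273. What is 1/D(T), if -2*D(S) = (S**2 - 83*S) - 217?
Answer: -2/51653 ≈ -3.8720e-5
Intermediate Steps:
D(S) = 217/2 - S**2/2 + 83*S/2 (D(S) = -((S**2 - 83*S) - 217)/2 = -(-217 + S**2 - 83*S)/2 = 217/2 - S**2/2 + 83*S/2)
1/D(T) = 1/(217/2 - 1/2*273**2 + (83/2)*273) = 1/(217/2 - 1/2*74529 + 22659/2) = 1/(217/2 - 74529/2 + 22659/2) = 1/(-51653/2) = -2/51653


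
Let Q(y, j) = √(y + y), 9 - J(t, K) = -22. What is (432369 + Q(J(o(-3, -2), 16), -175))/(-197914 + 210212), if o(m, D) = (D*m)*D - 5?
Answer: 432369/12298 + √62/12298 ≈ 35.158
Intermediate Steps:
o(m, D) = -5 + m*D² (o(m, D) = m*D² - 5 = -5 + m*D²)
J(t, K) = 31 (J(t, K) = 9 - 1*(-22) = 9 + 22 = 31)
Q(y, j) = √2*√y (Q(y, j) = √(2*y) = √2*√y)
(432369 + Q(J(o(-3, -2), 16), -175))/(-197914 + 210212) = (432369 + √2*√31)/(-197914 + 210212) = (432369 + √62)/12298 = (432369 + √62)*(1/12298) = 432369/12298 + √62/12298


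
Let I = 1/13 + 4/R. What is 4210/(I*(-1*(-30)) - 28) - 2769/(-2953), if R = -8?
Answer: -160152889/1562137 ≈ -102.52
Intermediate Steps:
I = -11/26 (I = 1/13 + 4/(-8) = 1*(1/13) + 4*(-1/8) = 1/13 - 1/2 = -11/26 ≈ -0.42308)
4210/(I*(-1*(-30)) - 28) - 2769/(-2953) = 4210/(-(-11)*(-30)/26 - 28) - 2769/(-2953) = 4210/(-11/26*30 - 28) - 2769*(-1/2953) = 4210/(-165/13 - 28) + 2769/2953 = 4210/(-529/13) + 2769/2953 = 4210*(-13/529) + 2769/2953 = -54730/529 + 2769/2953 = -160152889/1562137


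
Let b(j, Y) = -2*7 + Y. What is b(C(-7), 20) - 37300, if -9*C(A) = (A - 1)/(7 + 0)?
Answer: -37294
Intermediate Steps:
C(A) = 1/63 - A/63 (C(A) = -(A - 1)/(9*(7 + 0)) = -(-1 + A)/(9*7) = -(-⅐ + A/7)/9 = 1/63 - A/63)
b(j, Y) = -14 + Y
b(C(-7), 20) - 37300 = (-14 + 20) - 37300 = 6 - 37300 = -37294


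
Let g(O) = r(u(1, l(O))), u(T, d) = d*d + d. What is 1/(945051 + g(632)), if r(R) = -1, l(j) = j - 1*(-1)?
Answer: 1/945050 ≈ 1.0581e-6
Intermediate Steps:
l(j) = 1 + j (l(j) = j + 1 = 1 + j)
u(T, d) = d + d² (u(T, d) = d² + d = d + d²)
g(O) = -1
1/(945051 + g(632)) = 1/(945051 - 1) = 1/945050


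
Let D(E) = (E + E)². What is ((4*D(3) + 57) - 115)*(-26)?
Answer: -2236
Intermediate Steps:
D(E) = 4*E² (D(E) = (2*E)² = 4*E²)
((4*D(3) + 57) - 115)*(-26) = ((4*(4*3²) + 57) - 115)*(-26) = ((4*(4*9) + 57) - 115)*(-26) = ((4*36 + 57) - 115)*(-26) = ((144 + 57) - 115)*(-26) = (201 - 115)*(-26) = 86*(-26) = -2236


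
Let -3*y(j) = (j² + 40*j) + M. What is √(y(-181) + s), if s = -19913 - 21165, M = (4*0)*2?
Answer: I*√49585 ≈ 222.68*I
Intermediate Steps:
M = 0 (M = 0*2 = 0)
y(j) = -40*j/3 - j²/3 (y(j) = -((j² + 40*j) + 0)/3 = -(j² + 40*j)/3 = -40*j/3 - j²/3)
s = -41078
√(y(-181) + s) = √((⅓)*(-181)*(-40 - 1*(-181)) - 41078) = √((⅓)*(-181)*(-40 + 181) - 41078) = √((⅓)*(-181)*141 - 41078) = √(-8507 - 41078) = √(-49585) = I*√49585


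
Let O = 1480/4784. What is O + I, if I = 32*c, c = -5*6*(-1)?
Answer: 574265/598 ≈ 960.31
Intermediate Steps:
O = 185/598 (O = 1480*(1/4784) = 185/598 ≈ 0.30936)
c = 30 (c = -30*(-1) = 30)
I = 960 (I = 32*30 = 960)
O + I = 185/598 + 960 = 574265/598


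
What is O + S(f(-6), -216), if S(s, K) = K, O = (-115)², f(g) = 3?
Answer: 13009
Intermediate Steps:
O = 13225
O + S(f(-6), -216) = 13225 - 216 = 13009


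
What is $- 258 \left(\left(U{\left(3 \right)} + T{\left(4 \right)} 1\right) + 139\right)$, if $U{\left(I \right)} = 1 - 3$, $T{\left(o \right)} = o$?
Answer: $-36378$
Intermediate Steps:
$U{\left(I \right)} = -2$
$- 258 \left(\left(U{\left(3 \right)} + T{\left(4 \right)} 1\right) + 139\right) = - 258 \left(\left(-2 + 4 \cdot 1\right) + 139\right) = - 258 \left(\left(-2 + 4\right) + 139\right) = - 258 \left(2 + 139\right) = \left(-258\right) 141 = -36378$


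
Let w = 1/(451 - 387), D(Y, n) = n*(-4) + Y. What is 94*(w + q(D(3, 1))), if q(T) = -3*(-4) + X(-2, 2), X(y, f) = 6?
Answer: 54191/32 ≈ 1693.5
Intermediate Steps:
D(Y, n) = Y - 4*n (D(Y, n) = -4*n + Y = Y - 4*n)
w = 1/64 ≈ 0.015625
q(T) = 18 (q(T) = -3*(-4) + 6 = 12 + 6 = 18)
94*(w + q(D(3, 1))) = 94*(1/64 + 18) = 94*(1153/64) = 54191/32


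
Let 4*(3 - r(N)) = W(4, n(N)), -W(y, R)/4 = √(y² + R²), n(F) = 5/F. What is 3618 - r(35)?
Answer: 3615 - √785/7 ≈ 3611.0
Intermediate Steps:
W(y, R) = -4*√(R² + y²) (W(y, R) = -4*√(y² + R²) = -4*√(R² + y²))
r(N) = 3 + √(16 + 25/N²) (r(N) = 3 - (-1)*√((5/N)² + 4²) = 3 - (-1)*√(25/N² + 16) = 3 - (-1)*√(16 + 25/N²) = 3 + √(16 + 25/N²))
3618 - r(35) = 3618 - (3 + √(16 + 25/35²)) = 3618 - (3 + √(16 + 25*(1/1225))) = 3618 - (3 + √(16 + 1/49)) = 3618 - (3 + √(785/49)) = 3618 - (3 + √785/7) = 3618 + (-3 - √785/7) = 3615 - √785/7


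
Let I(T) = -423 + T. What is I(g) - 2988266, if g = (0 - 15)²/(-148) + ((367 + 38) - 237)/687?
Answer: -101292690825/33892 ≈ -2.9887e+6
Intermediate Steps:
g = -43237/33892 (g = (-15)²*(-1/148) + (405 - 237)*(1/687) = 225*(-1/148) + 168*(1/687) = -225/148 + 56/229 = -43237/33892 ≈ -1.2757)
I(g) - 2988266 = (-423 - 43237/33892) - 2988266 = -14379553/33892 - 2988266 = -101292690825/33892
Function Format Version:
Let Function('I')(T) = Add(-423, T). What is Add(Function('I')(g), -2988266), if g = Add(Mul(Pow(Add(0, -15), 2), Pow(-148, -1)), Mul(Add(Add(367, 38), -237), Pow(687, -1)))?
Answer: Rational(-101292690825, 33892) ≈ -2.9887e+6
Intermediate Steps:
g = Rational(-43237, 33892) (g = Add(Mul(Pow(-15, 2), Rational(-1, 148)), Mul(Add(405, -237), Rational(1, 687))) = Add(Mul(225, Rational(-1, 148)), Mul(168, Rational(1, 687))) = Add(Rational(-225, 148), Rational(56, 229)) = Rational(-43237, 33892) ≈ -1.2757)
Add(Function('I')(g), -2988266) = Add(Add(-423, Rational(-43237, 33892)), -2988266) = Add(Rational(-14379553, 33892), -2988266) = Rational(-101292690825, 33892)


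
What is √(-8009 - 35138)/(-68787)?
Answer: -I*√43147/68787 ≈ -0.0030197*I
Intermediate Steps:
√(-8009 - 35138)/(-68787) = √(-43147)*(-1/68787) = (I*√43147)*(-1/68787) = -I*√43147/68787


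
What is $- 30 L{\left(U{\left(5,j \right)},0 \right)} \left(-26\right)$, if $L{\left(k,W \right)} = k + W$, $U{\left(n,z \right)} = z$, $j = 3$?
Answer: $2340$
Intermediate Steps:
$L{\left(k,W \right)} = W + k$
$- 30 L{\left(U{\left(5,j \right)},0 \right)} \left(-26\right) = - 30 \left(0 + 3\right) \left(-26\right) = \left(-30\right) 3 \left(-26\right) = \left(-90\right) \left(-26\right) = 2340$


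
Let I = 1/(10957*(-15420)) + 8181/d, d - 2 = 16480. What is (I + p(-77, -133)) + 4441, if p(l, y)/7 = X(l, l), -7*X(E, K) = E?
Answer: 2097145831450183/464124714180 ≈ 4518.5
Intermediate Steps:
X(E, K) = -E/7
p(l, y) = -l (p(l, y) = 7*(-l/7) = -l)
d = 16482 (d = 2 + 16480 = 16482)
I = 230372784943/464124714180 (I = 1/(10957*(-15420)) + 8181/16482 = (1/10957)*(-1/15420) + 8181*(1/16482) = -1/168956940 + 2727/5494 = 230372784943/464124714180 ≈ 0.49636)
(I + p(-77, -133)) + 4441 = (230372784943/464124714180 - 1*(-77)) + 4441 = (230372784943/464124714180 + 77) + 4441 = 35967975776803/464124714180 + 4441 = 2097145831450183/464124714180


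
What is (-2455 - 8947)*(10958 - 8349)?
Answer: -29747818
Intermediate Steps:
(-2455 - 8947)*(10958 - 8349) = -11402*2609 = -29747818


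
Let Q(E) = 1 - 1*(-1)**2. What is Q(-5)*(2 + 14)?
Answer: 0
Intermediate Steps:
Q(E) = 0 (Q(E) = 1 - 1*1 = 1 - 1 = 0)
Q(-5)*(2 + 14) = 0*(2 + 14) = 0*16 = 0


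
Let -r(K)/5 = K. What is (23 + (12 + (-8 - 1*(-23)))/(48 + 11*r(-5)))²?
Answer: 55591936/104329 ≈ 532.85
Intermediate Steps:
r(K) = -5*K
(23 + (12 + (-8 - 1*(-23)))/(48 + 11*r(-5)))² = (23 + (12 + (-8 - 1*(-23)))/(48 + 11*(-5*(-5))))² = (23 + (12 + (-8 + 23))/(48 + 11*25))² = (23 + (12 + 15)/(48 + 275))² = (23 + 27/323)² = (7456/323)² = 55591936/104329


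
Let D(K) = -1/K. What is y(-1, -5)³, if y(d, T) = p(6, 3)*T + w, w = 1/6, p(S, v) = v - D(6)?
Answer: -103823/27 ≈ -3845.3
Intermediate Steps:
p(S, v) = ⅙ + v (p(S, v) = v - (-1)/6 = v - 1*(-⅙) = v + ⅙ = ⅙ + v)
w = ⅙ (w = 1*(⅙) = ⅙ ≈ 0.16667)
y(d, T) = ⅙ + 19*T/6 (y(d, T) = (⅙ + 3)*T + ⅙ = 19*T/6 + ⅙ = ⅙ + 19*T/6)
y(-1, -5)³ = (⅙ + (19/6)*(-5))³ = (⅙ - 95/6)³ = (-47/3)³ = -103823/27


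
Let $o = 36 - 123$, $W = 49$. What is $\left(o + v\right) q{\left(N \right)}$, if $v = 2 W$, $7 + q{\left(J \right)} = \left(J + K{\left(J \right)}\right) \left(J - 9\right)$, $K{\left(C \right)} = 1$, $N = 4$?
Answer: $-352$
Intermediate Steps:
$o = -87$
$q{\left(J \right)} = -7 + \left(1 + J\right) \left(-9 + J\right)$ ($q{\left(J \right)} = -7 + \left(J + 1\right) \left(J - 9\right) = -7 + \left(1 + J\right) \left(-9 + J\right)$)
$v = 98$ ($v = 2 \cdot 49 = 98$)
$\left(o + v\right) q{\left(N \right)} = \left(-87 + 98\right) \left(-16 + 4^{2} - 32\right) = 11 \left(-16 + 16 - 32\right) = 11 \left(-32\right) = -352$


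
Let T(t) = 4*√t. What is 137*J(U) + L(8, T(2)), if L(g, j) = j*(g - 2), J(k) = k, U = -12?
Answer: -1644 + 24*√2 ≈ -1610.1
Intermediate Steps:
L(g, j) = j*(-2 + g)
137*J(U) + L(8, T(2)) = 137*(-12) + (4*√2)*(-2 + 8) = -1644 + (4*√2)*6 = -1644 + 24*√2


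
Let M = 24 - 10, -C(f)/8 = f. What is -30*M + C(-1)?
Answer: -412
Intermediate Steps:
C(f) = -8*f
M = 14
-30*M + C(-1) = -30*14 - 8*(-1) = -420 + 8 = -412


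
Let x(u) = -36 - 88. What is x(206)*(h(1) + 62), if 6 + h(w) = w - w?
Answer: -6944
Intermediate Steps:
h(w) = -6 (h(w) = -6 + (w - w) = -6 + 0 = -6)
x(u) = -124
x(206)*(h(1) + 62) = -124*(-6 + 62) = -124*56 = -6944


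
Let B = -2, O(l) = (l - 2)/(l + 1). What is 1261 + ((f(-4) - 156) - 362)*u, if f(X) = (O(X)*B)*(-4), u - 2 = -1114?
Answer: 559485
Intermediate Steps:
O(l) = (-2 + l)/(1 + l)
u = -1112 (u = 2 - 1114 = -1112)
f(X) = 8*(-2 + X)/(1 + X) (f(X) = (((-2 + X)/(1 + X))*(-2))*(-4) = -2*(-2 + X)/(1 + X)*(-4) = 8*(-2 + X)/(1 + X))
1261 + ((f(-4) - 156) - 362)*u = 1261 + ((8*(-2 - 4)/(1 - 4) - 156) - 362)*(-1112) = 1261 + ((8*(-6)/(-3) - 156) - 362)*(-1112) = 1261 + ((8*(-⅓)*(-6) - 156) - 362)*(-1112) = 1261 + ((16 - 156) - 362)*(-1112) = 1261 + (-140 - 362)*(-1112) = 1261 - 502*(-1112) = 1261 + 558224 = 559485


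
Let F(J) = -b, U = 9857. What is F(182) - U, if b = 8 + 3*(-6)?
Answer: -9847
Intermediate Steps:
b = -10 (b = 8 - 18 = -10)
F(J) = 10 (F(J) = -1*(-10) = 10)
F(182) - U = 10 - 1*9857 = 10 - 9857 = -9847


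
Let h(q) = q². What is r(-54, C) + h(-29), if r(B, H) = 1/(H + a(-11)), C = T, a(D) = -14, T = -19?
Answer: 27752/33 ≈ 840.97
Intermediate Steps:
C = -19
r(B, H) = 1/(-14 + H) (r(B, H) = 1/(H - 14) = 1/(-14 + H))
r(-54, C) + h(-29) = 1/(-14 - 19) + (-29)² = 1/(-33) + 841 = -1/33 + 841 = 27752/33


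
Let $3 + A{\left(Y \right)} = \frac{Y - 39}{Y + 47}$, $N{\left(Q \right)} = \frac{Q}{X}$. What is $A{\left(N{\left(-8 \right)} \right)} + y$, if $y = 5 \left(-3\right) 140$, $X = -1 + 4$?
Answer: $- \frac{279824}{133} \approx -2103.9$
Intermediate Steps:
$X = 3$
$N{\left(Q \right)} = \frac{Q}{3}$
$A{\left(Y \right)} = -3 + \frac{-39 + Y}{47 + Y}$ ($A{\left(Y \right)} = -3 + \frac{Y - 39}{Y + 47} = -3 + \frac{-39 + Y}{47 + Y}$)
$y = -2100$ ($y = \left(-15\right) 140 = -2100$)
$A{\left(N{\left(-8 \right)} \right)} + y = \frac{2 \left(-90 - \frac{1}{3} \left(-8\right)\right)}{47 + \frac{1}{3} \left(-8\right)} - 2100 = \frac{2 \left(-90 - - \frac{8}{3}\right)}{47 - \frac{8}{3}} - 2100 = \frac{2 \left(-90 + \frac{8}{3}\right)}{\frac{133}{3}} - 2100 = 2 \cdot \frac{3}{133} \left(- \frac{262}{3}\right) - 2100 = - \frac{524}{133} - 2100 = - \frac{279824}{133}$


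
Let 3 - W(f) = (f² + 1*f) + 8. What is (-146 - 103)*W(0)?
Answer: 1245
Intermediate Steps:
W(f) = -5 - f - f² (W(f) = 3 - ((f² + 1*f) + 8) = 3 - ((f² + f) + 8) = 3 - ((f + f²) + 8) = 3 - (8 + f + f²) = 3 + (-8 - f - f²) = -5 - f - f²)
(-146 - 103)*W(0) = (-146 - 103)*(-5 - 1*0 - 1*0²) = -249*(-5 + 0 - 1*0) = -249*(-5 + 0 + 0) = -249*(-5) = 1245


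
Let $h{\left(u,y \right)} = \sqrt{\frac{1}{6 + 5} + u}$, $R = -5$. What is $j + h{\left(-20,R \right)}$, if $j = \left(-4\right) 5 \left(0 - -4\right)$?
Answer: $-80 + \frac{i \sqrt{2409}}{11} \approx -80.0 + 4.462 i$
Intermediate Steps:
$h{\left(u,y \right)} = \sqrt{\frac{1}{11} + u}$
$j = -80$ ($j = - 20 \left(0 + 4\right) = \left(-20\right) 4 = -80$)
$j + h{\left(-20,R \right)} = -80 + \frac{\sqrt{11 + 121 \left(-20\right)}}{11} = -80 + \frac{\sqrt{11 - 2420}}{11} = -80 + \frac{\sqrt{-2409}}{11} = -80 + \frac{i \sqrt{2409}}{11}$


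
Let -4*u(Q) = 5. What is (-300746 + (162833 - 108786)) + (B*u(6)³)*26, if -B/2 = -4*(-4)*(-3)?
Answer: -251574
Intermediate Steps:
u(Q) = -5/4 (u(Q) = -¼*5 = -5/4)
B = 96 (B = -2*(-4*(-4))*(-3) = -32*(-3) = -2*(-48) = 96)
(-300746 + (162833 - 108786)) + (B*u(6)³)*26 = (-300746 + (162833 - 108786)) + (96*(-5/4)³)*26 = (-300746 + 54047) + (96*(-125/64))*26 = -246699 - 375/2*26 = -246699 - 4875 = -251574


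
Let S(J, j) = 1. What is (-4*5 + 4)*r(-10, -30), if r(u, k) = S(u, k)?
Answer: -16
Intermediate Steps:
r(u, k) = 1
(-4*5 + 4)*r(-10, -30) = (-4*5 + 4)*1 = (-20 + 4)*1 = -16*1 = -16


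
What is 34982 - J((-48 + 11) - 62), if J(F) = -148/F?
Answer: 3463070/99 ≈ 34981.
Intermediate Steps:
34982 - J((-48 + 11) - 62) = 34982 - (-148)/((-48 + 11) - 62) = 34982 - (-148)/(-37 - 62) = 34982 - (-148)/(-99) = 34982 - (-148)*(-1)/99 = 34982 - 1*148/99 = 34982 - 148/99 = 3463070/99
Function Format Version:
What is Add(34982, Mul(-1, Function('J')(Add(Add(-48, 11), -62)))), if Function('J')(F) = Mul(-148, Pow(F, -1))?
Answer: Rational(3463070, 99) ≈ 34981.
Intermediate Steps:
Add(34982, Mul(-1, Function('J')(Add(Add(-48, 11), -62)))) = Add(34982, Mul(-1, Mul(-148, Pow(Add(Add(-48, 11), -62), -1)))) = Add(34982, Mul(-1, Mul(-148, Pow(Add(-37, -62), -1)))) = Add(34982, Mul(-1, Mul(-148, Pow(-99, -1)))) = Add(34982, Mul(-1, Mul(-148, Rational(-1, 99)))) = Add(34982, Mul(-1, Rational(148, 99))) = Add(34982, Rational(-148, 99)) = Rational(3463070, 99)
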